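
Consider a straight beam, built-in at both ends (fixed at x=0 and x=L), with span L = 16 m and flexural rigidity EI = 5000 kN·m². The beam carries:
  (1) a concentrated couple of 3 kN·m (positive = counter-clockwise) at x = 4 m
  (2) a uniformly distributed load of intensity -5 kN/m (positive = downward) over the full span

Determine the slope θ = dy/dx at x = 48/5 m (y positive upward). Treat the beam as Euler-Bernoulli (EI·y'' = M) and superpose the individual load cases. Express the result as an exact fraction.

Load 1 — applied couple M₀=3 kN·m at a=4 m (b=L-a=12):
  θ_1 = (R_Ax²/2 - M_Ax - M₀(x-a))/EI  [x>a] with R_A=27/128, M_A=-9/16 = ((27/128)·(48/5)²/2 - (-9/16)·(48/5) - 3·((48/5)-4))/5000 = -21/62500 rad
Load 2 — uniform load w=-5 kN/m over full span:
  θ_2 = -wx(L-x)(L-2x)/(12EI) = -(-5)·(48/5)·(16-(48/5))·(16-2·(48/5))/(12·5000) = -256/15625 rad
Superposition: θ = Σ θ_i = -209/12500 rad ≈ -0.016720 rad

θ(48/5) = -209/12500 rad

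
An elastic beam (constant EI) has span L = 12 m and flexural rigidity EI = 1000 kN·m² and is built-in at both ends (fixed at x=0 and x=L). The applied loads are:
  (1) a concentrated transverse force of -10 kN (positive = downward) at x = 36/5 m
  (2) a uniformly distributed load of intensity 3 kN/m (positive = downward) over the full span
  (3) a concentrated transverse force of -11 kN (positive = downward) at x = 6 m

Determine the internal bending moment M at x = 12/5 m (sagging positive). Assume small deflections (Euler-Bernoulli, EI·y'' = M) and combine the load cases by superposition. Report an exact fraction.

Load 1 — point force P=-10 kN at a=36/5 m (b=L-a=24/5):
  M_1 = Pb²(3a+b)x/L³ - Pab²/L²  [x≤a] = (-10)·(24/5)²·(3·(36/5)+(24/5))·(12/5)/12³ - (-10)·(36/5)·(24/5)²/12² = 384/125 kN·m
Load 2 — uniform load w=3 kN/m over full span:
  M_2 = wLx/2 - wL²/12 - wx²/2 = 3·12·(12/5)/2 - 3·12²/12 - 3·(12/5)²/2 = -36/25 kN·m
Load 3 — point force P=-11 kN at a=6 m (b=L-a=6):
  M_3 = Pb²(3a+b)x/L³ - Pab²/L²  [x≤a] = (-11)·6²·(3·6+6)·(12/5)/12³ - (-11)·6·6²/12² = 33/10 kN·m
Superposition: M = Σ M_i = 1233/250 kN·m ≈ 4.932000 kN·m

M(12/5) = 1233/250 kN·m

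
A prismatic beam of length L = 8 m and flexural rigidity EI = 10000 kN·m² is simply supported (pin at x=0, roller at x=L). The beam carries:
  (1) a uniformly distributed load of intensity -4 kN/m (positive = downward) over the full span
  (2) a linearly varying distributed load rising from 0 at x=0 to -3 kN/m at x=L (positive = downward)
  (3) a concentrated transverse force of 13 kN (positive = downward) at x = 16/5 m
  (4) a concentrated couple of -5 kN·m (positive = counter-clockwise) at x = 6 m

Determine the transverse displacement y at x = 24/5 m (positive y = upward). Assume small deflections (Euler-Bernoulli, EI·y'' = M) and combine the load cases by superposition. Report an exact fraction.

y(24/5) = 4090799/234375000 m

Load 1 — uniform load w=-4 kN/m over full span:
  y_1 = -wx(L³-2Lx²+x³)/(24EI) = -(-4)·(24/5)·(8³-2·8·(24/5)²+(24/5)³)/(24·10000) = 7936/390625 m
Load 2 — triangular load w₀=-3 kN/m (0→w₀ over full span):
  y_2 = -w₀x(7L⁴-10L²x²+3x⁴)/(360LEI) = -(-3)·(24/5)·(7·8⁴-10·8²·(24/5)²+3·(24/5)⁴)/(360·8·10000) = 75776/9765625 m
Load 3 — point force P=13 kN at a=16/5 m (b=L-a=24/5):
  y_3 = -Pa(L-x)(2Lx-a²-x²)/(6LEI)  [x>a] = -13·(16/5)·(8-(24/5))·(2·8·(24/5)-(16/5)²-(24/5)²)/(6·8·10000) = -14144/1171875 m
Load 4 — applied couple M₀=-5 kN·m at a=6 m (b=L-a=2):
  y_4 = (M₀x³/(6L)+C₁x)/EI  [x≤a] with C₁=M₀(3b²-L²)/(6L)=65/12 = ((-5)·(24/5)³/(6·8)+(65/12)·(24/5))/10000 = 181/125000 m
Superposition: y = Σ y_i = 4090799/234375000 m ≈ 0.017454 m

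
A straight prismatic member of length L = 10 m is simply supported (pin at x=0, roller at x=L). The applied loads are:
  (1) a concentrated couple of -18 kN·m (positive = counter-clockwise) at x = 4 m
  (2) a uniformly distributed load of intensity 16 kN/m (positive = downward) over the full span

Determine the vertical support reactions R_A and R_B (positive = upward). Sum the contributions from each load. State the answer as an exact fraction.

R_A = 391/5 kN, R_B = 409/5 kN

Load 1 — applied couple M₀=-18 kN·m at a=4 m (b=L-a=6):
  R_A = M₀/L = (-18)/10 = -9/5 kN
  R_B = -M₀/L = -(-18)/10 = 9/5 kN
Load 2 — uniform load w=16 kN/m over full span:
  R_A = wL/2 = 16·10/2 = 80 kN
  R_B = wL/2 = 16·10/2 = 80 kN
Superposition: R_A = 391/5 kN, R_B = 409/5 kN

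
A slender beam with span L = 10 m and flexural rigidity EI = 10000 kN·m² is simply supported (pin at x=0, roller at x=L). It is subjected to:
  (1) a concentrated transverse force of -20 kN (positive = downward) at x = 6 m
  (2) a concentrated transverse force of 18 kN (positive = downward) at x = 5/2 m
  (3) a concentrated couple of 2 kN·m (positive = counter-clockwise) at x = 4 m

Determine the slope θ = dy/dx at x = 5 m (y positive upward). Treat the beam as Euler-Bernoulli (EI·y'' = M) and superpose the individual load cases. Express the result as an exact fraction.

Load 1 — point force P=-20 kN at a=6 m (b=L-a=4):
  θ_1 = -Pb(L²-b²-3x²)/(6LEI)  [x≤a] = -(-20)·4·(10²-4²-3·5²)/(6·10·10000) = 3/2500 rad
Load 2 — point force P=18 kN at a=5/2 m (b=L-a=15/2):
  θ_2 = -Pa(2L²-6Lx+3x²+a²)/(6LEI)  [x>a] = -18·(5/2)·(2·10²-6·10·5+3·5²+(5/2)²)/(6·10·10000) = 9/6400 rad
Load 3 — applied couple M₀=2 kN·m at a=4 m (b=L-a=6):
  θ_3 = (M₀x²/(2L)-M₀(x-a)+C₁)/EI  [x>a] with C₁=M₀(3b²-L²)/(6L)=4/15 = (2·5²/(2·10)-2·(5-4)+(4/15))/10000 = 23/300000 rad
Superposition: θ = Σ θ_i = 6439/2400000 rad ≈ 0.002683 rad

θ(5) = 6439/2400000 rad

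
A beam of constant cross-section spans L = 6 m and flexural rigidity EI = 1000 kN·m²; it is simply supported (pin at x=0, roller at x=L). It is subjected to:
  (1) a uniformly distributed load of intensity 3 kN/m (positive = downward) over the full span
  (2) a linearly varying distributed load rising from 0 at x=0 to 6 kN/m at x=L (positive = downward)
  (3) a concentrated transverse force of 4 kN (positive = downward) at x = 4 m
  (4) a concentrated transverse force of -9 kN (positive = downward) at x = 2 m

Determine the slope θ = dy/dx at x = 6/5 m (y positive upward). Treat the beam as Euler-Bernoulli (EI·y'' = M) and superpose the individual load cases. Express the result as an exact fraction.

Load 1 — uniform load w=3 kN/m over full span:
  θ_1 = -w(L³-6Lx²+4x³)/(24EI) = -3·(6³-6·6·(6/5)²+4·(6/5)³)/(24·1000) = -2673/125000 rad
Load 2 — triangular load w₀=6 kN/m (0→w₀ over full span):
  θ_2 = -w₀(7L⁴-30L²x²+15x⁴)/(360LEI) = -6·(7·6⁴-30·6²·(6/5)²+15·(6/5)⁴)/(360·6·1000) = -1638/78125 rad
Load 3 — point force P=4 kN at a=4 m (b=L-a=2):
  θ_3 = -Pb(L²-b²-3x²)/(6LEI)  [x≤a] = -4·2·(6²-2²-3·(6/5)²)/(6·6·1000) = -173/28125 rad
Load 4 — point force P=-9 kN at a=2 m (b=L-a=4):
  θ_4 = -Pb(L²-b²-3x²)/(6LEI)  [x≤a] = -(-9)·4·(6²-4²-3·(6/5)²)/(6·6·1000) = 49/3125 rad
Superposition: θ = Σ θ_i = -184621/5625000 rad ≈ -0.032822 rad

θ(6/5) = -184621/5625000 rad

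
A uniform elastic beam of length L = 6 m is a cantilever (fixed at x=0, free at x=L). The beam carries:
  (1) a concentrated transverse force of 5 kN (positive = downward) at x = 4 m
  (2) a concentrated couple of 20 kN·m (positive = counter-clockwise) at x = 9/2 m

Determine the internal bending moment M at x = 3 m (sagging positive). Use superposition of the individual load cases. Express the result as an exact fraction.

M(3) = 15 kN·m

Load 1 — point force P=5 kN at a=4 m (b=L-a=2):
  M_1 = -P(a-x)  [x≤a] = -5·(4-3) = -5 kN·m
Load 2 — applied couple M₀=20 kN·m at a=9/2 m (b=L-a=3/2):
  M_2 = M₀  [x≤a] = 20 = 20 kN·m
Superposition: M = Σ M_i = 15 kN·m ≈ 15.000000 kN·m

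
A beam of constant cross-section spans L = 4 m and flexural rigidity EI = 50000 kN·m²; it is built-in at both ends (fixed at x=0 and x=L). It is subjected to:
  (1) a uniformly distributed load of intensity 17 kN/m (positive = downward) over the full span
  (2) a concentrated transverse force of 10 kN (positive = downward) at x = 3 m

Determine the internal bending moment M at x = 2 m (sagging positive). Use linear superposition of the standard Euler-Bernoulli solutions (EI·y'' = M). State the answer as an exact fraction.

Load 1 — uniform load w=17 kN/m over full span:
  M_1 = wLx/2 - wL²/12 - wx²/2 = 17·4·2/2 - 17·4²/12 - 17·2²/2 = 34/3 kN·m
Load 2 — point force P=10 kN at a=3 m (b=L-a=1):
  M_2 = Pb²(3a+b)x/L³ - Pab²/L²  [x≤a] = 10·1²·(3·3+1)·2/4³ - 10·3·1²/4² = 5/4 kN·m
Superposition: M = Σ M_i = 151/12 kN·m ≈ 12.583333 kN·m

M(2) = 151/12 kN·m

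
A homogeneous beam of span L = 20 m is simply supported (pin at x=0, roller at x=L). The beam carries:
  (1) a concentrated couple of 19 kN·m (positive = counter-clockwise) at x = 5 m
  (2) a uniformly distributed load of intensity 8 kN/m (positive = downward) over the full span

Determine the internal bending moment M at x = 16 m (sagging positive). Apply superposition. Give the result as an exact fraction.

Load 1 — applied couple M₀=19 kN·m at a=5 m (b=L-a=15):
  M_1 = M₀x/L - M₀  [x>a] = 19·16/20 - 19 = -19/5 kN·m
Load 2 — uniform load w=8 kN/m over full span:
  M_2 = wx(L-x)/2 = 8·16·(20-16)/2 = 256 kN·m
Superposition: M = Σ M_i = 1261/5 kN·m ≈ 252.200000 kN·m

M(16) = 1261/5 kN·m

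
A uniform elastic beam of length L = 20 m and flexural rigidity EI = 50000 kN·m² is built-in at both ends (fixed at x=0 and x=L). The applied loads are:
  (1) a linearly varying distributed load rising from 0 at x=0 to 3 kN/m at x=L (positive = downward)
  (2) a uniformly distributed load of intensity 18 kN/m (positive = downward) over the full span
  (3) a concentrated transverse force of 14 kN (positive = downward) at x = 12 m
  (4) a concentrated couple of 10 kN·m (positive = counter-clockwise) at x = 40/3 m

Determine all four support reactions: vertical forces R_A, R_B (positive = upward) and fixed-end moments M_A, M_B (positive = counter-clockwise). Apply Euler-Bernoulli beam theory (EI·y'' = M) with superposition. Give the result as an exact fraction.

Load 1 — triangular load w₀=3 kN/m (0→w₀ over full span):
  R_A = 3w₀L/20 = 3·3·20/20 = 9 kN
  M_A = w₀L²/30 = 3·20²/30 = 40 kN·m
  R_B = 7w₀L/20 = 7·3·20/20 = 21 kN
  M_B = -w₀L²/20 = -3·20²/20 = -60 kN·m
Load 2 — uniform load w=18 kN/m over full span:
  R_A = wL/2 = 18·20/2 = 180 kN
  M_A = wL²/12 = 18·20²/12 = 600 kN·m
  R_B = wL/2 = 18·20/2 = 180 kN
  M_B = -wL²/12 = -18·20²/12 = -600 kN·m
Load 3 — point force P=14 kN at a=12 m (b=L-a=8):
  R_A = Pb²(3a+b)/L³ = 14·8²·(3·12+8)/20³ = 616/125 kN
  M_A = Pab²/L² = 14·12·8²/20² = 672/25 kN·m
  R_B = Pa²(a+3b)/L³ = 14·12²·(12+3·8)/20³ = 1134/125 kN
  M_B = -Pa²b/L² = -14·12²·8/20² = -1008/25 kN·m
Load 4 — applied couple M₀=10 kN·m at a=40/3 m (b=L-a=20/3):
  R_A = 6M₀ab/L³ = 6·10·(40/3)·(20/3)/20³ = 2/3 kN
  M_A = M₀b(2a-b)/L² = 10·(20/3)·(2·(40/3)-(20/3))/20² = 10/3 kN·m
  R_B = -6M₀ab/L³ = -6·10·(40/3)·(20/3)/20³ = -2/3 kN
  M_B = M₀a(2b-a)/L² = 10·(40/3)·(2·(20/3)-(40/3))/20² = 0 kN·m
Superposition: R_A = 72973/375 kN, M_A = 50266/75 kN·m, R_B = 78527/375 kN, M_B = -17508/25 kN·m

R_A = 72973/375 kN, M_A = 50266/75 kN·m, R_B = 78527/375 kN, M_B = -17508/25 kN·m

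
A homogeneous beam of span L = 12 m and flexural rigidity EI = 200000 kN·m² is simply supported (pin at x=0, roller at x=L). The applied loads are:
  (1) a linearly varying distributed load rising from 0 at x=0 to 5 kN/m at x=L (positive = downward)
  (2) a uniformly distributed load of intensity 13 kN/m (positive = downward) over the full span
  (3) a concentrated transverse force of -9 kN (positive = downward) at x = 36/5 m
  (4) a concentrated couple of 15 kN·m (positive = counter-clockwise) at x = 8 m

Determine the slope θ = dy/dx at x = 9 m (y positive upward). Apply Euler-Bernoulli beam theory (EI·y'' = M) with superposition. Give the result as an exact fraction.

θ(9) = 2894299/800000000 rad

Load 1 — triangular load w₀=5 kN/m (0→w₀ over full span):
  θ_1 = -w₀(7L⁴-30L²x²+15x⁴)/(360LEI) = -5·(7·12⁴-30·12²·9²+15·9⁴)/(360·12·200000) = 3939/6400000 rad
Load 2 — uniform load w=13 kN/m over full span:
  θ_2 = -w(L³-6Lx²+4x³)/(24EI) = -13·(12³-6·12·9²+4·9³)/(24·200000) = 1287/400000 rad
Load 3 — point force P=-9 kN at a=36/5 m (b=L-a=24/5):
  θ_3 = -Pa(2L²-6Lx+3x²+a²)/(6LEI)  [x>a] = -(-9)·(36/5)·(2·12²-6·12·9+3·9²+(36/5)²)/(6·12·200000) = -14661/50000000 rad
Load 4 — applied couple M₀=15 kN·m at a=8 m (b=L-a=4):
  θ_4 = (M₀x²/(2L)-M₀(x-a)+C₁)/EI  [x>a] with C₁=M₀(3b²-L²)/(6L)=-20 = (15·9²/(2·12)-15·(9-8)+(-20))/200000 = 1/12800 rad
Superposition: θ = Σ θ_i = 2894299/800000000 rad ≈ 0.003618 rad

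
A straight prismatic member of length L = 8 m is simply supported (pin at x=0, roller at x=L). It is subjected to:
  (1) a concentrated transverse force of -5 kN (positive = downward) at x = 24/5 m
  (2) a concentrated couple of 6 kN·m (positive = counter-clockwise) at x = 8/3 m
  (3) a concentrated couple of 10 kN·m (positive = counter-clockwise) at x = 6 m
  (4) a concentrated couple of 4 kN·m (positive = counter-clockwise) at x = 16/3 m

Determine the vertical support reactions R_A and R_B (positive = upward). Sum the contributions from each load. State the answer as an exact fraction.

Load 1 — point force P=-5 kN at a=24/5 m (b=L-a=16/5):
  R_A = Pb/L = (-5)·(16/5)/8 = -2 kN
  R_B = Pa/L = (-5)·(24/5)/8 = -3 kN
Load 2 — applied couple M₀=6 kN·m at a=8/3 m (b=L-a=16/3):
  R_A = M₀/L = 6/8 = 3/4 kN
  R_B = -M₀/L = -6/8 = -3/4 kN
Load 3 — applied couple M₀=10 kN·m at a=6 m (b=L-a=2):
  R_A = M₀/L = 10/8 = 5/4 kN
  R_B = -M₀/L = -10/8 = -5/4 kN
Load 4 — applied couple M₀=4 kN·m at a=16/3 m (b=L-a=8/3):
  R_A = M₀/L = 4/8 = 1/2 kN
  R_B = -M₀/L = -4/8 = -1/2 kN
Superposition: R_A = 1/2 kN, R_B = -11/2 kN

R_A = 1/2 kN, R_B = -11/2 kN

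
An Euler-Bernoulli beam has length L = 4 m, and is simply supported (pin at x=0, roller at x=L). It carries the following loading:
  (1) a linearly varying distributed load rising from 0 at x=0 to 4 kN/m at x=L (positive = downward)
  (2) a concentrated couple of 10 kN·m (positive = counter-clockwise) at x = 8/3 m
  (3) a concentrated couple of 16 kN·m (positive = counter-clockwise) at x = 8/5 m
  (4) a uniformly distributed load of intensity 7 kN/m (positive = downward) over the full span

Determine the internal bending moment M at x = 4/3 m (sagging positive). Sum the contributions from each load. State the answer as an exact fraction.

Load 1 — triangular load w₀=4 kN/m (0→w₀ over full span):
  M_1 = w₀Lx/6 - w₀x³/(6L) = 4·4·(4/3)/6 - 4·(4/3)³/(6·4) = 256/81 kN·m
Load 2 — applied couple M₀=10 kN·m at a=8/3 m (b=L-a=4/3):
  M_2 = M₀x/L  [x≤a] = 10·(4/3)/4 = 10/3 kN·m
Load 3 — applied couple M₀=16 kN·m at a=8/5 m (b=L-a=12/5):
  M_3 = M₀x/L  [x≤a] = 16·(4/3)/4 = 16/3 kN·m
Load 4 — uniform load w=7 kN/m over full span:
  M_4 = wx(L-x)/2 = 7·(4/3)·(4-(4/3))/2 = 112/9 kN·m
Superposition: M = Σ M_i = 1966/81 kN·m ≈ 24.271605 kN·m

M(4/3) = 1966/81 kN·m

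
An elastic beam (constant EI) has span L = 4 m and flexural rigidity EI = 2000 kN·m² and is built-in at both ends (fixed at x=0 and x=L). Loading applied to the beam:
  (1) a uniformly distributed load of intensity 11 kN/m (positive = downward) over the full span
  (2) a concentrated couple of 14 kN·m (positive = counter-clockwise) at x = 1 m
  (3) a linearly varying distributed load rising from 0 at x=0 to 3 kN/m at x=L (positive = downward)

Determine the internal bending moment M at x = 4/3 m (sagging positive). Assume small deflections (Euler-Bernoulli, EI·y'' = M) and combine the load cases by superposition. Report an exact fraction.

M(4/3) = -791/1080 kN·m

Load 1 — uniform load w=11 kN/m over full span:
  M_1 = wLx/2 - wL²/12 - wx²/2 = 11·4·(4/3)/2 - 11·4²/12 - 11·(4/3)²/2 = 44/9 kN·m
Load 2 — applied couple M₀=14 kN·m at a=1 m (b=L-a=3):
  M_2 = R_Ax - M_A - M₀  [x>a] with R_A=63/16, M_A=-21/8 = (63/16)·(4/3) - (-21/8) - 14 = -49/8 kN·m
Load 3 — triangular load w₀=3 kN/m (0→w₀ over full span):
  M_3 = 3w₀Lx/20 - w₀L²/30 - w₀x³/(6L) = 3·3·4·(4/3)/20 - 3·4²/30 - 3·(4/3)³/(6·4) = 68/135 kN·m
Superposition: M = Σ M_i = -791/1080 kN·m ≈ -0.732407 kN·m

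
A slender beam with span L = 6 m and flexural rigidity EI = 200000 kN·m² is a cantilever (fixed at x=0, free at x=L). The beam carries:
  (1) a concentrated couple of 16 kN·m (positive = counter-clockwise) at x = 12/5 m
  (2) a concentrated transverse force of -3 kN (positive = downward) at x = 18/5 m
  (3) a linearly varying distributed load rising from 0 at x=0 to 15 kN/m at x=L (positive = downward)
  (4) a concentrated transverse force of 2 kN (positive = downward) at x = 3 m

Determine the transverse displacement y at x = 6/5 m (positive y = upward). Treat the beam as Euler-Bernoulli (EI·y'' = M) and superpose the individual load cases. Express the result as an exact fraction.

Load 1 — applied couple M₀=16 kN·m at a=12/5 m (b=L-a=18/5):
  y_1 = M₀x²/(2EI)  [x≤a] = 16·(6/5)²/(2·200000) = 9/156250 m
Load 2 — point force P=-3 kN at a=18/5 m (b=L-a=12/5):
  y_2 = -Px²(3a-x)/(6EI)  [x≤a] = -(-3)·(6/5)²·(3·(18/5)-(6/5))/(6·200000) = 27/781250 m
Load 3 — triangular load w₀=15 kN/m (0→w₀ over full span):
  y_3 = (w₀Lx³/12-w₀L²x²/6-w₀x⁵/(120L))/EI = (15·6·(6/5)³/12-15·6²·(6/5)²/6-15·(6/5)⁵/(120·6))/200000 = -182331/312500000 m
Load 4 — point force P=2 kN at a=3 m (b=L-a=3):
  y_4 = -Px²(3a-x)/(6EI)  [x≤a] = -2·(6/5)²·(3·3-(6/5))/(6·200000) = -117/6250000 m
Superposition: y = Σ y_i = -159381/312500000 m ≈ -0.000510 m

y(6/5) = -159381/312500000 m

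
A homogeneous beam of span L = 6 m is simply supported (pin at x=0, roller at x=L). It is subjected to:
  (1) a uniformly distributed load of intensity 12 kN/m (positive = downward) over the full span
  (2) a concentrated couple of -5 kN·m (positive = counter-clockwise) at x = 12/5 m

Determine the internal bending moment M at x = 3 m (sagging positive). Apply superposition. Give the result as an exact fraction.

M(3) = 113/2 kN·m

Load 1 — uniform load w=12 kN/m over full span:
  M_1 = wx(L-x)/2 = 12·3·(6-3)/2 = 54 kN·m
Load 2 — applied couple M₀=-5 kN·m at a=12/5 m (b=L-a=18/5):
  M_2 = M₀x/L - M₀  [x>a] = (-5)·3/6 - (-5) = 5/2 kN·m
Superposition: M = Σ M_i = 113/2 kN·m ≈ 56.500000 kN·m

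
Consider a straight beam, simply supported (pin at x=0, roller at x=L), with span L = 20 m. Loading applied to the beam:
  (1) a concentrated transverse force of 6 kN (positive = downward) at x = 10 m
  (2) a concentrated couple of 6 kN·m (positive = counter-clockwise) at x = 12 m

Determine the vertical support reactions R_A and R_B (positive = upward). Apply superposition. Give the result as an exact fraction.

Load 1 — point force P=6 kN at a=10 m (b=L-a=10):
  R_A = Pb/L = 6·10/20 = 3 kN
  R_B = Pa/L = 6·10/20 = 3 kN
Load 2 — applied couple M₀=6 kN·m at a=12 m (b=L-a=8):
  R_A = M₀/L = 6/20 = 3/10 kN
  R_B = -M₀/L = -6/20 = -3/10 kN
Superposition: R_A = 33/10 kN, R_B = 27/10 kN

R_A = 33/10 kN, R_B = 27/10 kN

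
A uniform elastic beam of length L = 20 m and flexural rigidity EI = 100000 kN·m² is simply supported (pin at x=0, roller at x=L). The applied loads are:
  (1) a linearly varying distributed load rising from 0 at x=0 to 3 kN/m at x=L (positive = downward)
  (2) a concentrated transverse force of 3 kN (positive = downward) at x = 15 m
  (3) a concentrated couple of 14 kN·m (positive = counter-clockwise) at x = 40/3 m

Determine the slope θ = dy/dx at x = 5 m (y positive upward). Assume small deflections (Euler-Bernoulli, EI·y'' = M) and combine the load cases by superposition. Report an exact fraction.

Load 1 — triangular load w₀=3 kN/m (0→w₀ over full span):
  θ_1 = -w₀(7L⁴-30L²x²+15x⁴)/(360LEI) = -3·(7·20⁴-30·20²·5²+15·5⁴)/(360·20·100000) = -1327/384000 rad
Load 2 — point force P=3 kN at a=15 m (b=L-a=5):
  θ_2 = -Pb(L²-b²-3x²)/(6LEI)  [x≤a] = -3·5·(20²-5²-3·5²)/(6·20·100000) = -3/8000 rad
Load 3 — applied couple M₀=14 kN·m at a=40/3 m (b=L-a=20/3):
  θ_3 = (M₀x²/(2L)+C₁)/EI  [x≤a] with C₁=M₀(3b²-L²)/(6L)=-280/9 = (14·5²/(2·20)+(-280/9))/100000 = -161/720000 rad
Superposition: θ = Σ θ_i = -23353/5760000 rad ≈ -0.004054 rad

θ(5) = -23353/5760000 rad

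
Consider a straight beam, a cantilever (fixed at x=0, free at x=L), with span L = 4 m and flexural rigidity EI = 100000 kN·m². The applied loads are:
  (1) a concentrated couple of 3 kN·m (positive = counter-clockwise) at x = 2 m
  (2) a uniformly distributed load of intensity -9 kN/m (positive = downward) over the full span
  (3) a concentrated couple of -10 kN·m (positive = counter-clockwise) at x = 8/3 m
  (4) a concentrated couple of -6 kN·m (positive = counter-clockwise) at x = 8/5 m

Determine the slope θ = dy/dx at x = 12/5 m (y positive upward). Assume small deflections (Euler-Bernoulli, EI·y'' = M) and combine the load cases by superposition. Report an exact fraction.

θ(12/5) = 3891/6250000 rad

Load 1 — applied couple M₀=3 kN·m at a=2 m (b=L-a=2):
  θ_1 = M₀a/EI  [x>a] = 3·2/100000 = 3/50000 rad
Load 2 — uniform load w=-9 kN/m over full span:
  θ_2 = -wx(x²-3Lx+3L²)/(6EI) = -(-9)·(12/5)·((12/5)²-3·4·(12/5)+3·4²)/(6·100000) = 351/390625 rad
Load 3 — applied couple M₀=-10 kN·m at a=8/3 m (b=L-a=4/3):
  θ_3 = M₀x/EI  [x≤a] = (-10)·(12/5)/100000 = -3/12500 rad
Load 4 — applied couple M₀=-6 kN·m at a=8/5 m (b=L-a=12/5):
  θ_4 = M₀a/EI  [x>a] = (-6)·(8/5)/100000 = -3/31250 rad
Superposition: θ = Σ θ_i = 3891/6250000 rad ≈ 0.000623 rad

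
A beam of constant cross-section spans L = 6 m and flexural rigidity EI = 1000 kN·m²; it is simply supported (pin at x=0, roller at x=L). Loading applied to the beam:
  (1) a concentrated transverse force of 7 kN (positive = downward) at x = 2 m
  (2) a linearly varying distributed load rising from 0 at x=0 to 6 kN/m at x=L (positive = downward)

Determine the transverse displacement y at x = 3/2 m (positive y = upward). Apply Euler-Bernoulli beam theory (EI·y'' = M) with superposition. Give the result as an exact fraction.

Load 1 — point force P=7 kN at a=2 m (b=L-a=4):
  y_1 = -Pbx(L²-b²-x²)/(6LEI)  [x≤a] = -7·4·(3/2)·(6²-4²-(3/2)²)/(6·6·1000) = -497/24000 m
Load 2 — triangular load w₀=6 kN/m (0→w₀ over full span):
  y_2 = -w₀x(7L⁴-10L²x²+3x⁴)/(360LEI) = -6·(3/2)·(7·6⁴-10·6²·(3/2)²+3·(3/2)⁴)/(360·6·1000) = -8829/256000 m
Superposition: y = Σ y_i = -42391/768000 m ≈ -0.055197 m

y(3/2) = -42391/768000 m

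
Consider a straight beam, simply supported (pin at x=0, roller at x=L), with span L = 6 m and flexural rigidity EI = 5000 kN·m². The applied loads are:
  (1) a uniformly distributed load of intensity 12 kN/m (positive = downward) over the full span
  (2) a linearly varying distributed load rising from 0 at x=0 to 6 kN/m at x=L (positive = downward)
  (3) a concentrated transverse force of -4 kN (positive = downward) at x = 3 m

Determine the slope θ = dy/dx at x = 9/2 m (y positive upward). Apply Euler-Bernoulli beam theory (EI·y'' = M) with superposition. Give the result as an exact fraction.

θ(9/2) = 55017/3200000 rad

Load 1 — uniform load w=12 kN/m over full span:
  θ_1 = -w(L³-6Lx²+4x³)/(24EI) = -12·(6³-6·6·(9/2)²+4·(9/2)³)/(24·5000) = 297/20000 rad
Load 2 — triangular load w₀=6 kN/m (0→w₀ over full span):
  θ_2 = -w₀(7L⁴-30L²x²+15x⁴)/(360LEI) = -6·(7·6⁴-30·6²·(9/2)²+15·(9/2)⁴)/(360·6·5000) = 11817/3200000 rad
Load 3 — point force P=-4 kN at a=3 m (b=L-a=3):
  θ_3 = -Pa(2L²-6Lx+3x²+a²)/(6LEI)  [x>a] = -(-4)·3·(2·6²-6·6·(9/2)+3·(9/2)²+3²)/(6·6·5000) = -27/20000 rad
Superposition: θ = Σ θ_i = 55017/3200000 rad ≈ 0.017193 rad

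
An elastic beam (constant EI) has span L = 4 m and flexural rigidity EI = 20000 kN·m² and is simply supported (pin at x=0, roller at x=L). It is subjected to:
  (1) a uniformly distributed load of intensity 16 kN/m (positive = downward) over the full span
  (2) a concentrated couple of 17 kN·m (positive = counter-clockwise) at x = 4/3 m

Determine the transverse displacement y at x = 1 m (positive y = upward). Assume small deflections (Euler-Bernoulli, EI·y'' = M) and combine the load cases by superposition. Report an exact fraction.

Load 1 — uniform load w=16 kN/m over full span:
  y_1 = -wx(L³-2Lx²+x³)/(24EI) = -16·1·(4³-2·4·1²+1³)/(24·20000) = -19/10000 m
Load 2 — applied couple M₀=17 kN·m at a=4/3 m (b=L-a=8/3):
  y_2 = (M₀x³/(6L)+C₁x)/EI  [x≤a] with C₁=M₀(3b²-L²)/(6L)=34/9 = (17·1³/(6·4)+(34/9)·1)/20000 = 323/1440000 m
Superposition: y = Σ y_i = -2413/1440000 m ≈ -0.001676 m

y(1) = -2413/1440000 m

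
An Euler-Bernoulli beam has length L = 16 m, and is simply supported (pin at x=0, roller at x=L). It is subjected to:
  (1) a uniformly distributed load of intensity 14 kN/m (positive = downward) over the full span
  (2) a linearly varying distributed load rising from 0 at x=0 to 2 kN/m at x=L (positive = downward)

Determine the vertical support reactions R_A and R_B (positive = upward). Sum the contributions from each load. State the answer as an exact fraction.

Load 1 — uniform load w=14 kN/m over full span:
  R_A = wL/2 = 14·16/2 = 112 kN
  R_B = wL/2 = 14·16/2 = 112 kN
Load 2 — triangular load w₀=2 kN/m (0→w₀ over full span):
  R_A = w₀L/6 = 2·16/6 = 16/3 kN
  R_B = w₀L/3 = 2·16/3 = 32/3 kN
Superposition: R_A = 352/3 kN, R_B = 368/3 kN

R_A = 352/3 kN, R_B = 368/3 kN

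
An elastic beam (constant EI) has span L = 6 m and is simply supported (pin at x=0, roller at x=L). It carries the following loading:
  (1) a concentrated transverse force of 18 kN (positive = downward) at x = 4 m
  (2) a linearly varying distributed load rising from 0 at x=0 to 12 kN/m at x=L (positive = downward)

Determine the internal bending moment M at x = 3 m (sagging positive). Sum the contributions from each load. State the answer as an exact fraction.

Load 1 — point force P=18 kN at a=4 m (b=L-a=2):
  M_1 = Pbx/L  [x≤a] = 18·2·3/6 = 18 kN·m
Load 2 — triangular load w₀=12 kN/m (0→w₀ over full span):
  M_2 = w₀Lx/6 - w₀x³/(6L) = 12·6·3/6 - 12·3³/(6·6) = 27 kN·m
Superposition: M = Σ M_i = 45 kN·m ≈ 45.000000 kN·m

M(3) = 45 kN·m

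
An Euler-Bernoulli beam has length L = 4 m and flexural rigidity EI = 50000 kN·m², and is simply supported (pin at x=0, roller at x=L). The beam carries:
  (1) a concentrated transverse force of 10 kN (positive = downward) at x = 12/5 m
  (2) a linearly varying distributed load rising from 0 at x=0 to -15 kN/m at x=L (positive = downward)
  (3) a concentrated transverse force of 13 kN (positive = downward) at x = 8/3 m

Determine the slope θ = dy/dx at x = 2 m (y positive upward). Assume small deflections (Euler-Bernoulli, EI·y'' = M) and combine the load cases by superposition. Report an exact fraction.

θ(2) = -5663/202500000 rad

Load 1 — point force P=10 kN at a=12/5 m (b=L-a=8/5):
  θ_1 = -Pb(L²-b²-3x²)/(6LEI)  [x≤a] = -10·(8/5)·(4²-(8/5)²-3·2²)/(6·4·50000) = -3/156250 rad
Load 2 — triangular load w₀=-15 kN/m (0→w₀ over full span):
  θ_2 = -w₀(7L⁴-30L²x²+15x⁴)/(360LEI) = -(-15)·(7·4⁴-30·4²·2²+15·2⁴)/(360·4·50000) = 7/300000 rad
Load 3 — point force P=13 kN at a=8/3 m (b=L-a=4/3):
  θ_3 = -Pb(L²-b²-3x²)/(6LEI)  [x≤a] = -13·(4/3)·(4²-(4/3)²-3·2²)/(6·4·50000) = -13/405000 rad
Superposition: θ = Σ θ_i = -5663/202500000 rad ≈ -0.000028 rad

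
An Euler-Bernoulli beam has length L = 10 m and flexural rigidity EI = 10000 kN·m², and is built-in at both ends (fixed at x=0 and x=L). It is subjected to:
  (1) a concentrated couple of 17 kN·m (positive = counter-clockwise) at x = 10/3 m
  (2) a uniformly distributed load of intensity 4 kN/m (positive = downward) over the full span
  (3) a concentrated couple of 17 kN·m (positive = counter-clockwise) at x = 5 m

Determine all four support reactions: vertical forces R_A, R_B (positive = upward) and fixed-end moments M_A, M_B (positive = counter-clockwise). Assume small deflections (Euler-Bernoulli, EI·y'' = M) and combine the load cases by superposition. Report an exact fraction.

R_A = 1489/60 kN, M_A = 451/12 kN·m, R_B = 911/60 kN, M_B = -281/12 kN·m

Load 1 — applied couple M₀=17 kN·m at a=10/3 m (b=L-a=20/3):
  R_A = 6M₀ab/L³ = 6·17·(10/3)·(20/3)/10³ = 34/15 kN
  M_A = M₀b(2a-b)/L² = 17·(20/3)·(2·(10/3)-(20/3))/10² = 0 kN·m
  R_B = -6M₀ab/L³ = -6·17·(10/3)·(20/3)/10³ = -34/15 kN
  M_B = M₀a(2b-a)/L² = 17·(10/3)·(2·(20/3)-(10/3))/10² = 17/3 kN·m
Load 2 — uniform load w=4 kN/m over full span:
  R_A = wL/2 = 4·10/2 = 20 kN
  M_A = wL²/12 = 4·10²/12 = 100/3 kN·m
  R_B = wL/2 = 4·10/2 = 20 kN
  M_B = -wL²/12 = -4·10²/12 = -100/3 kN·m
Load 3 — applied couple M₀=17 kN·m at a=5 m (b=L-a=5):
  R_A = 6M₀ab/L³ = 6·17·5·5/10³ = 51/20 kN
  M_A = M₀b(2a-b)/L² = 17·5·(2·5-5)/10² = 17/4 kN·m
  R_B = -6M₀ab/L³ = -6·17·5·5/10³ = -51/20 kN
  M_B = M₀a(2b-a)/L² = 17·5·(2·5-5)/10² = 17/4 kN·m
Superposition: R_A = 1489/60 kN, M_A = 451/12 kN·m, R_B = 911/60 kN, M_B = -281/12 kN·m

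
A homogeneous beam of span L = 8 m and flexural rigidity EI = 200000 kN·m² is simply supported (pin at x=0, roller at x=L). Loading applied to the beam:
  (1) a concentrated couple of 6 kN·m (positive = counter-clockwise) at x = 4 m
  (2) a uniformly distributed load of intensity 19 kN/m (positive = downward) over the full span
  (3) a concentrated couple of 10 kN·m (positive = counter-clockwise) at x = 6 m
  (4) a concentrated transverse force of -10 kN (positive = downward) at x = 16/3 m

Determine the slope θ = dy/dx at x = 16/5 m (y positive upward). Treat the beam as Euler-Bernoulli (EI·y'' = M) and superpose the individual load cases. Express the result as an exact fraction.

θ(16/5) = -2187683/4050000000 rad

Load 1 — applied couple M₀=6 kN·m at a=4 m (b=L-a=4):
  θ_1 = (M₀x²/(2L)+C₁)/EI  [x≤a] with C₁=M₀(3b²-L²)/(6L)=-2 = (6·(16/5)²/(2·8)+(-2))/200000 = 23/2500000 rad
Load 2 — uniform load w=19 kN/m over full span:
  θ_2 = -w(L³-6Lx²+4x³)/(24EI) = -19·(8³-6·8·(16/5)²+4·(16/5)³)/(24·200000) = -703/1171875 rad
Load 3 — applied couple M₀=10 kN·m at a=6 m (b=L-a=2):
  θ_3 = (M₀x²/(2L)+C₁)/EI  [x≤a] with C₁=M₀(3b²-L²)/(6L)=-65/6 = (10·(16/5)²/(2·8)+(-65/6))/200000 = -133/6000000 rad
Load 4 — point force P=-10 kN at a=16/3 m (b=L-a=8/3):
  θ_4 = -Pb(L²-b²-3x²)/(6LEI)  [x≤a] = -(-10)·(8/3)·(8²-(8/3)²-3·(16/5)²)/(6·8·200000) = 92/1265625 rad
Superposition: θ = Σ θ_i = -2187683/4050000000 rad ≈ -0.000540 rad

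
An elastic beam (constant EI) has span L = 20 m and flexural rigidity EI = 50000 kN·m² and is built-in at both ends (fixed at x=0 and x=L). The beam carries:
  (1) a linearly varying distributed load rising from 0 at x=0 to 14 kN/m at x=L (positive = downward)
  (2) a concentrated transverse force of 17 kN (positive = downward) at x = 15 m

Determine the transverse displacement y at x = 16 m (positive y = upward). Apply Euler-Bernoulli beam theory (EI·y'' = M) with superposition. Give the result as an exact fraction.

y(16) = -235129/7500000 m

Load 1 — triangular load w₀=14 kN/m (0→w₀ over full span):
  y_1 = -w₀x²(L-x)²(x+2L)/(120LEI) = -14·16²·(20-16)²·(16+2·20)/(120·20·50000) = -6272/234375 m
Load 2 — point force P=17 kN at a=15 m (b=L-a=5):
  y_2 = -Pa²(L-x)²(3bL-(3b+a)(L-x))/(6L³EI)  [x>a] = -17·15²·(20-16)²·(3·5·20-(3·5+15)·(20-16))/(6·20³·50000) = -459/100000 m
Superposition: y = Σ y_i = -235129/7500000 m ≈ -0.031351 m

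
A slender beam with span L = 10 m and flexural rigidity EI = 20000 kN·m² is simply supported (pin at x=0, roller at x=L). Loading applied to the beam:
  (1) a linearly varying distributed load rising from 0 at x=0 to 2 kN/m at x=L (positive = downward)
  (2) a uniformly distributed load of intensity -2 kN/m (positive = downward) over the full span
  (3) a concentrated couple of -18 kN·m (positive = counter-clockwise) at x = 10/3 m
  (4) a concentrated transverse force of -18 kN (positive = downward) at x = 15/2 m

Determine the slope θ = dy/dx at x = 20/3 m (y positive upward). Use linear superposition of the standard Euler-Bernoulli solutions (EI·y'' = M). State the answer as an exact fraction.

Load 1 — triangular load w₀=2 kN/m (0→w₀ over full span):
  θ_1 = -w₀(7L⁴-30L²x²+15x⁴)/(360LEI) = -2·(7·10⁴-30·10²·(20/3)²+15·(20/3)⁴)/(360·10·20000) = 91/97200 rad
Load 2 — uniform load w=-2 kN/m over full span:
  θ_2 = -w(L³-6Lx²+4x³)/(24EI) = -(-2)·(10³-6·10·(20/3)²+4·(20/3)³)/(24·20000) = -13/6480 rad
Load 3 — applied couple M₀=-18 kN·m at a=10/3 m (b=L-a=20/3):
  θ_3 = (M₀x²/(2L)-M₀(x-a)+C₁)/EI  [x>a] with C₁=M₀(3b²-L²)/(6L)=-10 = ((-18)·(20/3)²/(2·10)-(-18)·((20/3)-(10/3))+(-10))/20000 = 1/2000 rad
Load 4 — point force P=-18 kN at a=15/2 m (b=L-a=5/2):
  θ_4 = -Pb(L²-b²-3x²)/(6LEI)  [x≤a] = -(-18)·(5/2)·(10²-(5/2)²-3·(20/3)²)/(6·10·20000) = -19/12800 rad
Superposition: θ = Σ θ_i = -31949/15552000 rad ≈ -0.002054 rad

θ(20/3) = -31949/15552000 rad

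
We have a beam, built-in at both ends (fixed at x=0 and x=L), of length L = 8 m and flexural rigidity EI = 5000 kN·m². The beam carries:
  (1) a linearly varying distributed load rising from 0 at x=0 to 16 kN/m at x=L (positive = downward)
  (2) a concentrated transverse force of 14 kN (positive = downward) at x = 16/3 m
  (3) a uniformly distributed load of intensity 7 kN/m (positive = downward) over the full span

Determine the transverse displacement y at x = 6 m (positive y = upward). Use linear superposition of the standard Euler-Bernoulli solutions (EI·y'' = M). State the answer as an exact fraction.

Load 1 — triangular load w₀=16 kN/m (0→w₀ over full span):
  y_1 = -w₀x²(L-x)²(x+2L)/(120LEI) = -16·6²·(8-6)²·(6+2·8)/(120·8·5000) = -33/3125 m
Load 2 — point force P=14 kN at a=16/3 m (b=L-a=8/3):
  y_2 = -Pa²(L-x)²(3bL-(3b+a)(L-x))/(6L³EI)  [x>a] = -14·(16/3)²·(8-6)²·(3·(8/3)·8-(3·(8/3)+(16/3))·(8-6))/(6·8³·5000) = -196/50625 m
Load 3 — uniform load w=7 kN/m over full span:
  y_3 = -wx²(L-x)²/(24EI) = -7·6²·(8-6)²/(24·5000) = -21/2500 m
Superposition: y = Σ y_i = -23117/1012500 m ≈ -0.022832 m

y(6) = -23117/1012500 m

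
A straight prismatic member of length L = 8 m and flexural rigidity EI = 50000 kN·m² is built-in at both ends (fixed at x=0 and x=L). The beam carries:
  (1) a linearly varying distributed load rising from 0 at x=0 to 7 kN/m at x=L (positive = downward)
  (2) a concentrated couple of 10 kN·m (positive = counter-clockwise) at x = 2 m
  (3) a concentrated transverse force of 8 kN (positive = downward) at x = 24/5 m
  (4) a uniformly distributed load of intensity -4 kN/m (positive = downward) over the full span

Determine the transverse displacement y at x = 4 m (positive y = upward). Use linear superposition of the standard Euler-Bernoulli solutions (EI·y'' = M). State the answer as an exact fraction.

y(4) = -709/9375000 m

Load 1 — triangular load w₀=7 kN/m (0→w₀ over full span):
  y_1 = -w₀x²(L-x)²(x+2L)/(120LEI) = -7·4²·(8-4)²·(4+2·8)/(120·8·50000) = -7/9375 m
Load 2 — applied couple M₀=10 kN·m at a=2 m (b=L-a=6):
  y_2 = (R_Ax³/6 - M_Ax²/2 - M₀(x-a)²/2)/EI  [x>a] with R_A=45/32, M_A=-15/8 = ((45/32)·4³/6 - (-15/8)·4²/2 - 10·(4-2)²/2)/50000 = 1/5000 m
Load 3 — point force P=8 kN at a=24/5 m (b=L-a=16/5):
  y_3 = -Pb²x²(3aL-(3a+b)x)/(6L³EI)  [x≤a] = -8·(16/5)²·4²·(3·(24/5)·8-(3·(24/5)+(16/5))·4)/(6·8³·50000) = -448/1171875 m
Load 4 — uniform load w=-4 kN/m over full span:
  y_4 = -wx²(L-x)²/(24EI) = -(-4)·4²·(8-4)²/(24·50000) = 8/9375 m
Superposition: y = Σ y_i = -709/9375000 m ≈ -0.000076 m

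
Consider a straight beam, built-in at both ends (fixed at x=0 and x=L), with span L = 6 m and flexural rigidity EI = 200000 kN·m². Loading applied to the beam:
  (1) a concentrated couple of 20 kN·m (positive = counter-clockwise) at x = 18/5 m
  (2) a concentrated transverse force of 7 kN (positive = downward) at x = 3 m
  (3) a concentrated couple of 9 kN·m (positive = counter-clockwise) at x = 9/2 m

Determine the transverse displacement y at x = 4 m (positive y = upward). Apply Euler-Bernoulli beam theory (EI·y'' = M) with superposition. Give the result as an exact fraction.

y(4) = -179/3000000 m

Load 1 — applied couple M₀=20 kN·m at a=18/5 m (b=L-a=12/5):
  y_1 = (R_Ax³/6 - M_Ax²/2 - M₀(x-a)²/2)/EI  [x>a] with R_A=24/5, M_A=32/5 = ((24/5)·4³/6 - (32/5)·4²/2 - 20·(4-(18/5))²/2)/200000 = -1/125000 m
Load 2 — point force P=7 kN at a=3 m (b=L-a=3):
  y_2 = -Pa²(L-x)²(3bL-(3b+a)(L-x))/(6L³EI)  [x>a] = -7·3²·(6-4)²·(3·3·6-(3·3+3)·(6-4))/(6·6³·200000) = -7/240000 m
Load 3 — applied couple M₀=9 kN·m at a=9/2 m (b=L-a=3/2):
  y_3 = (R_Ax³/6 - M_Ax²/2)/EI  [x≤a] with R_A=27/16, M_A=45/16 = ((27/16)·4³/6 - (45/16)·4²/2)/200000 = -9/400000 m
Superposition: y = Σ y_i = -179/3000000 m ≈ -0.000060 m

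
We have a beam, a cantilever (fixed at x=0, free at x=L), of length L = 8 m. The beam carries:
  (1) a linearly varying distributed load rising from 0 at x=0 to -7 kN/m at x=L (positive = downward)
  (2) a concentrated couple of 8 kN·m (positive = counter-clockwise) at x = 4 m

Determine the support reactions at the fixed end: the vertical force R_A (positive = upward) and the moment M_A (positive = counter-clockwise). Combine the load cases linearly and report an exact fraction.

R_A = -28 kN, M_A = -472/3 kN·m

Load 1 — triangular load w₀=-7 kN/m (0→w₀ over full span):
  R_A = w₀L/2 = (-7)·8/2 = -28 kN
  M_A = w₀L²/3 = (-7)·8²/3 = -448/3 kN·m
Load 2 — applied couple M₀=8 kN·m at a=4 m (b=L-a=4):
  R_A = 0 kN
  M_A = -M₀ = -8 kN·m
Superposition: R_A = -28 kN, M_A = -472/3 kN·m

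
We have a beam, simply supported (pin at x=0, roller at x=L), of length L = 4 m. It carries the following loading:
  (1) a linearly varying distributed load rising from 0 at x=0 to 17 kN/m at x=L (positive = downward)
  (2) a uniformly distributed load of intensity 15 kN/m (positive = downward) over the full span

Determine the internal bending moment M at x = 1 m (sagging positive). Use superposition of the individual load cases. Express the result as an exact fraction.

M(1) = 265/8 kN·m

Load 1 — triangular load w₀=17 kN/m (0→w₀ over full span):
  M_1 = w₀Lx/6 - w₀x³/(6L) = 17·4·1/6 - 17·1³/(6·4) = 85/8 kN·m
Load 2 — uniform load w=15 kN/m over full span:
  M_2 = wx(L-x)/2 = 15·1·(4-1)/2 = 45/2 kN·m
Superposition: M = Σ M_i = 265/8 kN·m ≈ 33.125000 kN·m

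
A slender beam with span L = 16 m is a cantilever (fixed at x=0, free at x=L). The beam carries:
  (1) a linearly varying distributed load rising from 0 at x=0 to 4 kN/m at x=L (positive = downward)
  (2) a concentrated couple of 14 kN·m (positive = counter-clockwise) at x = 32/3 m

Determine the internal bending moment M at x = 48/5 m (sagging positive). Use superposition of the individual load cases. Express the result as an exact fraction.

Load 1 — triangular load w₀=4 kN/m (0→w₀ over full span):
  M_1 = w₀Lx/2 - w₀L²/3 - w₀x³/(6L) = 4·16·(48/5)/2 - 4·16²/3 - 4·(48/5)³/(6·16) = -26624/375 kN·m
Load 2 — applied couple M₀=14 kN·m at a=32/3 m (b=L-a=16/3):
  M_2 = M₀  [x≤a] = 14 = 14 kN·m
Superposition: M = Σ M_i = -21374/375 kN·m ≈ -56.997333 kN·m

M(48/5) = -21374/375 kN·m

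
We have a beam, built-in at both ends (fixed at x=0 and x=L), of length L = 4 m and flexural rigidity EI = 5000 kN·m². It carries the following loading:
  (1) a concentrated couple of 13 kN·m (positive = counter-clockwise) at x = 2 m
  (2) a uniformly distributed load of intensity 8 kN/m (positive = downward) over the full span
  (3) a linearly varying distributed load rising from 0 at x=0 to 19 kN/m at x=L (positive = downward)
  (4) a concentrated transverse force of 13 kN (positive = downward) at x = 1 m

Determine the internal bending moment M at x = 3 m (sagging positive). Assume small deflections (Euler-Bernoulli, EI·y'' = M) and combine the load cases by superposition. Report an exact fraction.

M(3) = 319/160 kN·m

Load 1 — applied couple M₀=13 kN·m at a=2 m (b=L-a=2):
  M_1 = R_Ax - M_A - M₀  [x>a] with R_A=39/8, M_A=13/4 = (39/8)·3 - (13/4) - 13 = -13/8 kN·m
Load 2 — uniform load w=8 kN/m over full span:
  M_2 = wLx/2 - wL²/12 - wx²/2 = 8·4·3/2 - 8·4²/12 - 8·3²/2 = 4/3 kN·m
Load 3 — triangular load w₀=19 kN/m (0→w₀ over full span):
  M_3 = 3w₀Lx/20 - w₀L²/30 - w₀x³/(6L) = 3·19·4·3/20 - 19·4²/30 - 19·3³/(6·4) = 323/120 kN·m
Load 4 — point force P=13 kN at a=1 m (b=L-a=3):
  M_4 = Pa²(a+3b)(L-x)/L³ - Pa²b/L²  [x>a] = 13·1²·(1+3·3)·(4-3)/4³ - 13·1²·3/4² = -13/32 kN·m
Superposition: M = Σ M_i = 319/160 kN·m ≈ 1.993750 kN·m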